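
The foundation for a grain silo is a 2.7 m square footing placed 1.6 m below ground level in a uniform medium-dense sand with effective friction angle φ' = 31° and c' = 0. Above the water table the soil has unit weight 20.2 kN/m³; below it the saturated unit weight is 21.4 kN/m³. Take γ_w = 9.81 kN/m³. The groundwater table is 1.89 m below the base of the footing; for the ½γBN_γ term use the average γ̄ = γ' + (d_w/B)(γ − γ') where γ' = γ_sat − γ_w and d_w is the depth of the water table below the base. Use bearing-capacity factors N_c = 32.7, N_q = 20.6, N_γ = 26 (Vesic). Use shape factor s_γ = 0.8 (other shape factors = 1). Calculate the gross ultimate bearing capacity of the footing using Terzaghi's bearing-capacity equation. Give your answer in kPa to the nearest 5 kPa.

q_ult ≈ 1160 kPa

Overburden at base level: q = 20.2 × 1.6 = 32.32 kPa.
The water table is 1.89 m below the base (< B = 2.7 m), so the ½γBN_γ term uses γ̄ = γ' + (d_w/B)(γ − γ') = 11.59 + (1.89/2.7)(20.2 − 11.59) = 17.617 kN/m³.
Surcharge term q·N_q = 32.32 × 20.6 = 665.79 kPa; self-weight term 0.5·γ·B·N_γ·s_γ = 0.5 × 17.617 × 2.7 × 26 × 0.8 = 494.69 kPa.
q_ult = 665.79 + 494.69 = 1160.5 kPa.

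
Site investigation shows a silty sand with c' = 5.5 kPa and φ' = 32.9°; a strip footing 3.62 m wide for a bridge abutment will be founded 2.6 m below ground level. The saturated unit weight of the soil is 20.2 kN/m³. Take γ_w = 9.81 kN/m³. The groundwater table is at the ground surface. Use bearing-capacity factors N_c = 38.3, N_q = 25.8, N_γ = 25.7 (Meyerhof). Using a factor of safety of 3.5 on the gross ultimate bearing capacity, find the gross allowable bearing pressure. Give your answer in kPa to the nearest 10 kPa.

q_all ≈ 400 kPa

Water table at ground surface, so effective unit weight γ' = 20.2 − 9.81 = 10.39 kN/m³ is used throughout; overburden q = 10.39 × 2.6 = 27.014 kPa; the same γ' applies in the ½γBN_γ term.
Cohesion term c·N_c = 5.5 × 38.3 = 210.65 kPa; surcharge term q·N_q = 27.014 × 25.8 = 696.96 kPa; self-weight term 0.5·γ·B·N_γ = 0.5 × 10.39 × 3.62 × 25.7 = 483.31 kPa.
q_ult = 210.65 + 696.96 + 483.31 = 1390.9 kPa.
q_all = 1390.9 / 3.5 = 397.41 kPa.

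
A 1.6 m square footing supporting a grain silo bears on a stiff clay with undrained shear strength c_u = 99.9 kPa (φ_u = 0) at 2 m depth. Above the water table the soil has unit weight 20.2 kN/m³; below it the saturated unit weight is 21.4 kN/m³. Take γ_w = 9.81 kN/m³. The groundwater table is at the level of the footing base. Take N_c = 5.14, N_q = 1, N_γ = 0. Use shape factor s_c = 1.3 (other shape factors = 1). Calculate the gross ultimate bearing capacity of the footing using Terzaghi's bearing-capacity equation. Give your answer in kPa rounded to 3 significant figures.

Effective surcharge at the founding depth q = γ·D_f = 20.2 × 2 = 40.4 kPa.
q_ult = c·N_c·s_c + q·N_q
     = 99.9 × 5.14 × 1.3 + 40.4 × 1
     = 667.53 + 40.4 = 707.93 kPa.

q_ult ≈ 708 kPa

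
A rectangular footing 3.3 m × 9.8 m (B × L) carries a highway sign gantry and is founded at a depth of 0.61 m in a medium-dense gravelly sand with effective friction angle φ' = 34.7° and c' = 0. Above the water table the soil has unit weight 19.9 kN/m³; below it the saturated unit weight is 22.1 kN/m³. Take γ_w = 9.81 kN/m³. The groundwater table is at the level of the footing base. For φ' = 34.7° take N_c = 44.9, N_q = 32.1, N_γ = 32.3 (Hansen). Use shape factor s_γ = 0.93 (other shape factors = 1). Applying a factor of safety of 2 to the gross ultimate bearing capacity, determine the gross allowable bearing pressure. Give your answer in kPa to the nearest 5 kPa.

q_all ≈ 500 kPa

Overburden at base level: q = 19.9 × 0.61 = 12.139 kPa.
Below the base the soil is submerged, so the ½γBN_γ term uses γ' = 22.1 − 9.81 = 12.29 kN/m³.
Surcharge term q·N_q = 12.139 × 32.1 = 389.66 kPa; self-weight term 0.5·γ·B·N_γ·s_γ = 0.5 × 12.29 × 3.3 × 32.3 × 0.93 = 609.15 kPa.
q_ult = 389.66 + 609.15 = 998.81 kPa.
q_all = q_ult / FS = 998.81 / 2 = 499.4 kPa.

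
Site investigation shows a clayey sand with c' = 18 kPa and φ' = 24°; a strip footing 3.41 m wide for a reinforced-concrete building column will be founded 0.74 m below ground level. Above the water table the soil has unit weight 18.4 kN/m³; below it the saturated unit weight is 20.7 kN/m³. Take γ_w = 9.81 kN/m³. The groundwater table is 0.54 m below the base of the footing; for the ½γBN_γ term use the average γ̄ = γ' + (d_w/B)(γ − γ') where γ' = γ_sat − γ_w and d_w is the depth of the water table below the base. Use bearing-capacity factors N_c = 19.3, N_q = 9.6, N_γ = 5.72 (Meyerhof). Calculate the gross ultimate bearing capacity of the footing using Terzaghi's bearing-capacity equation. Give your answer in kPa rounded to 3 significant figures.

q = γ·D_f = 18.4 × 0.74 = 13.616 kPa.
γ' = 10.89 kN/m³; averaging over the depth B below the base, γ̄ = γ' + (d_w/B)(γ − γ') = 12.079 kN/m³.
c·N_c = 18 × 19.3 = 347.4 kPa
q·N_q = 13.616 × 9.6 = 130.71 kPa
0.5·γ·B·N_γ = 0.5 × 12.079 × 3.41 × 5.72 = 117.8 kPa
q_ult = 347.4 + 130.71 + 117.8 = 595.92 kPa.

q_ult ≈ 596 kPa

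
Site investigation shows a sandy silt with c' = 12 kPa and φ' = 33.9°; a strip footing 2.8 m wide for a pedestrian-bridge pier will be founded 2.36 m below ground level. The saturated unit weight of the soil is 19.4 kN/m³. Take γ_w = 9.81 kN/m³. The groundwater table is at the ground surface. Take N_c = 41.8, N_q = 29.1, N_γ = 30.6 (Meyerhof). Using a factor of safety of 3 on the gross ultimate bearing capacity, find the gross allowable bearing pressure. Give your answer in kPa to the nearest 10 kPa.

Water table at ground surface, so effective unit weight γ' = 19.4 − 9.81 = 9.59 kN/m³ is used throughout; overburden q = 9.59 × 2.36 = 22.632 kPa; the same γ' applies in the ½γBN_γ term.
Cohesion term c·N_c = 12 × 41.8 = 501.6 kPa; surcharge term q·N_q = 22.632 × 29.1 = 658.6 kPa; self-weight term 0.5·γ·B·N_γ = 0.5 × 9.59 × 2.8 × 30.6 = 410.84 kPa.
q_ult = 501.6 + 658.6 + 410.84 = 1571 kPa.
q_all = 1571 / 3 = 523.68 kPa.

q_all ≈ 520 kPa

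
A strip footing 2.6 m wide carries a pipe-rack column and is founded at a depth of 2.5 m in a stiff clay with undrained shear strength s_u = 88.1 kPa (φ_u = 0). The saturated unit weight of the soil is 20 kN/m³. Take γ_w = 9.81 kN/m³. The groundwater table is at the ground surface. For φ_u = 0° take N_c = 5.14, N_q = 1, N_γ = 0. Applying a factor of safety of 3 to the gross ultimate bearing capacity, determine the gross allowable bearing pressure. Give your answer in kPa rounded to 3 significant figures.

γ' = 20 − 9.81 = 10.19 kN/m³ (submerged throughout). q = 10.19 × 2.5 = 25.475 kPa.
c·N_c = 88.1 × 5.14 = 452.83 kPa
q·N_q = 25.475 × 1 = 25.475 kPa
q_ult = 452.83 + 25.475 = 478.31 kPa.
q_all = q_ult / FS = 478.31 / 3 = 159.44 kPa.

q_all ≈ 159 kPa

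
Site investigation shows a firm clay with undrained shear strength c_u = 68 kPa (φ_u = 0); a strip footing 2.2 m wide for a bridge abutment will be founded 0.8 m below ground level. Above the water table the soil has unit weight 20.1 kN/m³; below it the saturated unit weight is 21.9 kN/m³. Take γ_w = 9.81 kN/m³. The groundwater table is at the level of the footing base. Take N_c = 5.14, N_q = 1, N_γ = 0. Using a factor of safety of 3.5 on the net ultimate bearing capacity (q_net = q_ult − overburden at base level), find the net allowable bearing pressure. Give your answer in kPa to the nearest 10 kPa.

Effective surcharge at the founding depth q = γ·D_f = 20.1 × 0.8 = 16.08 kPa.
q_ult = c·N_c + q·N_q
     = 68 × 5.14 + 16.08 × 1
     = 349.52 + 16.08 = 365.6 kPa.
q_net = 365.6 − 16.08 = 349.52 kPa.
q_all(net) = 349.52 / 3.5 = 99.863 kPa.

q_all(net) ≈ 100 kPa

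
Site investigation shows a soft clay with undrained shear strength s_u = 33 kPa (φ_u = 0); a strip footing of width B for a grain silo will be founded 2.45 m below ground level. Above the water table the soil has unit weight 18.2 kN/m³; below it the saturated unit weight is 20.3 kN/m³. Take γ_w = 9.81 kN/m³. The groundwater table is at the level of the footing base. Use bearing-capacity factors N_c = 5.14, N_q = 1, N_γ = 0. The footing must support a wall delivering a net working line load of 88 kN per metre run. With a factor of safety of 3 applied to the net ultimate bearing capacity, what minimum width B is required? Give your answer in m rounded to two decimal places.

Effective surcharge at the founding depth q = γ·D_f = 18.2 × 2.45 = 44.59 kPa.
q_ult = c·N_c + q·N_q
     = 33 × 5.14 + 44.59 × 1
     = 169.62 + 44.59 = 214.21 kPa.
For φ = 0 the ½γBN_γ term vanishes, so q_ult is independent of B. q_net = 214.21 − 44.59 = 169.62 kPa; q_all(net) = 169.62/3 = 56.54 kPa.
Required width B = w / q_all(net) = 88 / 56.54 = 1.556 m.

B = 1.56 m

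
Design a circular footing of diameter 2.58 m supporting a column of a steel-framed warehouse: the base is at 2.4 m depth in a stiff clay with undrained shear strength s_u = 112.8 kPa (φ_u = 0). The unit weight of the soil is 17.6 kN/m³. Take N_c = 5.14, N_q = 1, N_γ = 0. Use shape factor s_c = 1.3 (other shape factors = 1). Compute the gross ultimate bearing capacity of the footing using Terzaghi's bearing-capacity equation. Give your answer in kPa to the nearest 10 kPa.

q_ult ≈ 800 kPa

Overburden at base level: q = 17.6 × 2.4 = 42.24 kPa.
Cohesion term c·N_c·s_c = 112.8 × 5.14 × 1.3 = 753.73 kPa; surcharge term q·N_q = 42.24 × 1 = 42.24 kPa.
q_ult = 753.73 + 42.24 = 795.97 kPa.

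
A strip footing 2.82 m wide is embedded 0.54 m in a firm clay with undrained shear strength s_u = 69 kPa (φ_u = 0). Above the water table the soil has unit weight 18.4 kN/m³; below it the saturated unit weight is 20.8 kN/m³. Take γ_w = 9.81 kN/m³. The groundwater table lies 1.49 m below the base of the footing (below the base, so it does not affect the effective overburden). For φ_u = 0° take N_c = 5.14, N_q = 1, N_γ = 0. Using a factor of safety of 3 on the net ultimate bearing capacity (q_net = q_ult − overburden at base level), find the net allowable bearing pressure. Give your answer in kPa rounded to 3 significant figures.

q_all(net) ≈ 118 kPa

Overburden at base level: q = 18.4 × 0.54 = 9.936 kPa.
Cohesion term c·N_c = 69 × 5.14 = 354.66 kPa; surcharge term q·N_q = 9.936 × 1 = 9.936 kPa.
q_ult = 354.66 + 9.936 = 364.6 kPa.
q_net = 364.6 − 9.936 = 354.66 kPa.
q_all(net) = 354.66 / 3 = 118.22 kPa.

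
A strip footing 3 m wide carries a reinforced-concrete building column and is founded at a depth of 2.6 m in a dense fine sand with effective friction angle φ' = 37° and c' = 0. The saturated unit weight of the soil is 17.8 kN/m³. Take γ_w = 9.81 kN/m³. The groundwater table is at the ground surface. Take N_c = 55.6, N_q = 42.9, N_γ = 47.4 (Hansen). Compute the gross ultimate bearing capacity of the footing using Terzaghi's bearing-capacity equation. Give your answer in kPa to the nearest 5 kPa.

q_ult ≈ 1460 kPa

γ' = 17.8 − 9.81 = 7.99 kN/m³ (submerged throughout). q = 7.99 × 2.6 = 20.774 kPa; the same γ' applies in the ½γBN_γ term.
q·N_q = 20.774 × 42.9 = 891.2 kPa
0.5·γ·B·N_γ = 0.5 × 7.99 × 3 × 47.4 = 568.09 kPa
q_ult = 891.2 + 568.09 = 1459.3 kPa.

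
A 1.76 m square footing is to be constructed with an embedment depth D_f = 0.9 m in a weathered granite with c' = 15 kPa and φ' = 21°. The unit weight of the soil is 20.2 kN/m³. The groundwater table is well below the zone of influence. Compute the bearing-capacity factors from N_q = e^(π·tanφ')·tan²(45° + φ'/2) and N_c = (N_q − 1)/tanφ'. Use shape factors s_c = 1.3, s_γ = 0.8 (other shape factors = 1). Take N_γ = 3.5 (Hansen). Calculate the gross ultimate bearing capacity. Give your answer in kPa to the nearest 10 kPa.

tan21° = 0.3839, so N_q = e^(π×0.3839)·tan²(55.5°) = 3.34 × 2.117 = 7.07.
N_c = (7.07 − 1)/tan21° = 15.81.
q = γ·D_f = 20.2 × 0.9 = 18.18 kPa.
c·N_c·s_c = 15 × 15.815 × 1.3 = 308.39 kPa
q·N_q = 18.18 × 7.0708 = 128.55 kPa
0.5·γ·B·N_γ·s_γ = 0.5 × 20.2 × 1.76 × 3.5 × 0.8 = 49.773 kPa
q_ult = 308.39 + 128.55 + 49.773 = 486.71 kPa.

q_ult ≈ 490 kPa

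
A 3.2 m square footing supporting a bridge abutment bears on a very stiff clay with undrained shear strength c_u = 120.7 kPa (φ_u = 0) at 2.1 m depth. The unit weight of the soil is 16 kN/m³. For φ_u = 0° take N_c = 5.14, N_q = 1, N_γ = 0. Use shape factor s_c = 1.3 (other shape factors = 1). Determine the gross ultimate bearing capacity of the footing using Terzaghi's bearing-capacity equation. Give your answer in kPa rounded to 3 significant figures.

q_ult ≈ 840 kPa

Effective surcharge at the founding depth q = γ·D_f = 16 × 2.1 = 33.6 kPa.
q_ult = c·N_c·s_c + q·N_q
     = 120.7 × 5.14 × 1.3 + 33.6 × 1
     = 806.52 + 33.6 = 840.12 kPa.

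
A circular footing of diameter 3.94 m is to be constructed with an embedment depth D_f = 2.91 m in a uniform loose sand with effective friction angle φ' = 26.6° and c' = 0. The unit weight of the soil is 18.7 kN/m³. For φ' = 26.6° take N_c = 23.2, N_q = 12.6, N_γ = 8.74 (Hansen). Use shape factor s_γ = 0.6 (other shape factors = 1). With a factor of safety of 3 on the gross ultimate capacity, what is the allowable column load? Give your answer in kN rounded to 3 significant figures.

Overburden at base level: q = 18.7 × 2.91 = 54.417 kPa.
Surcharge term q·N_q = 54.417 × 12.6 = 685.65 kPa; self-weight term 0.5·γ·B·N_γ·s_γ = 0.5 × 18.7 × 3.94 × 8.74 × 0.6 = 193.18 kPa.
q_ult = 685.65 + 193.18 = 878.84 kPa.
Gross allowable pressure q_all = 878.84 / 3 = 292.95 kPa.
Footing area = 12.1922 m², so allowable column load = 292.95 × 12.1922 = 3571.7 kN.

P_all ≈ 3570 kN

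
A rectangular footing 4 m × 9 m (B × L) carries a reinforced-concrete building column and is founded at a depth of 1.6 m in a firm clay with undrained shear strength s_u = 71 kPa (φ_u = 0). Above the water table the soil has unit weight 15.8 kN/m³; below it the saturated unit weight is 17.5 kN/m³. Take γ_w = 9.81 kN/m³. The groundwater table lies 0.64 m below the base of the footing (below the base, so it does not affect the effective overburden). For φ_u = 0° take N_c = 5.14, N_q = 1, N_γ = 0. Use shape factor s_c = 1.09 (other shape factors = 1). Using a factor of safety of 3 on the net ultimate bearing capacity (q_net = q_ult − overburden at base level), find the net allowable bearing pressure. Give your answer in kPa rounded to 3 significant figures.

q = γ·D_f = 15.8 × 1.6 = 25.28 kPa.
c·N_c·s_c = 71 × 5.14 × 1.09 = 397.78 kPa
q·N_q = 25.28 × 1 = 25.28 kPa
q_ult = 397.78 + 25.28 = 423.06 kPa.
q_net = 423.06 − 25.28 = 397.78 kPa.
q_all(net) = 397.78 / 3 = 132.59 kPa.

q_all(net) ≈ 133 kPa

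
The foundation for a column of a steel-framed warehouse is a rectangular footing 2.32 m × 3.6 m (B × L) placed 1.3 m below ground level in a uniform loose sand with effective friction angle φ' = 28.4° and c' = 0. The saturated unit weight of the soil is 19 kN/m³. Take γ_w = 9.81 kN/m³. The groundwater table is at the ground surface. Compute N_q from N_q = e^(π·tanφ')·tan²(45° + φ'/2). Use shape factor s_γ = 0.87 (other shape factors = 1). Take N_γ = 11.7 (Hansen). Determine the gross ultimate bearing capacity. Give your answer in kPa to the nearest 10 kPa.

tan28.4° = 0.5407, so N_q = e^(π×0.5407)·tan²(59.2°) = 5.467 × 2.814 = 15.38.
γ' = 19 − 9.81 = 9.19 kN/m³ (submerged throughout). q = 9.19 × 1.3 = 11.947 kPa; the same γ' applies in the ½γBN_γ term.
q·N_q = 11.947 × 15.383 = 183.78 kPa
0.5·γ·B·N_γ·s_γ = 0.5 × 9.19 × 2.32 × 11.7 × 0.87 = 108.51 kPa
q_ult = 183.78 + 108.51 = 292.3 kPa.

q_ult ≈ 290 kPa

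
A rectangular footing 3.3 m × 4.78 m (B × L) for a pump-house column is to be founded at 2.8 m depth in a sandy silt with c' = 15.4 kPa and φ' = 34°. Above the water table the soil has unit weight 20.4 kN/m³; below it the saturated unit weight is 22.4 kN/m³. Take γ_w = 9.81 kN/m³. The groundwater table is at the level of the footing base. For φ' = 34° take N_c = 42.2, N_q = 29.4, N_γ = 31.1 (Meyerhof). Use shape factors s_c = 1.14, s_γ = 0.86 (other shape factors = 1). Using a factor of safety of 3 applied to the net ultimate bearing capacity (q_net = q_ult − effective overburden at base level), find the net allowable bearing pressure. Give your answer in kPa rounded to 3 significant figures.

q_all(net) ≈ 973 kPa

q = γ·D_f = 20.4 × 2.8 = 57.12 kPa.
For the ½γBN_γ term take γ' = 22.4 − 9.81 = 12.59 kN/m³ (soil below base is submerged).
c·N_c·s_c = 15.4 × 42.2 × 1.14 = 740.86 kPa
q·N_q = 57.12 × 29.4 = 1679.3 kPa
0.5·γ·B·N_γ·s_γ = 0.5 × 12.59 × 3.3 × 31.1 × 0.86 = 555.61 kPa
q_ult = 740.86 + 1679.3 + 555.61 = 2975.8 kPa.
Net ultimate: q_net = 2975.8 − 57.12 = 2918.7 kPa.
q_all(net) = 2918.7 / 3 = 972.89 kPa.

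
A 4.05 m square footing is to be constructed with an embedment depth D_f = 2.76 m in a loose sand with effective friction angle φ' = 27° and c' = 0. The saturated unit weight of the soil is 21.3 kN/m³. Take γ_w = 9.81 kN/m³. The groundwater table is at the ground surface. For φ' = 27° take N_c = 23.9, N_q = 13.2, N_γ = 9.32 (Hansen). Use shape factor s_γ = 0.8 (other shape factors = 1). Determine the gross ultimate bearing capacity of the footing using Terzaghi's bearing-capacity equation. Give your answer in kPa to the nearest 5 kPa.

q_ult ≈ 590 kPa

γ' = 21.3 − 9.81 = 11.49 kN/m³ (submerged throughout). q = 11.49 × 2.76 = 31.712 kPa; the same γ' applies in the ½γBN_γ term.
q·N_q = 31.712 × 13.2 = 418.6 kPa
0.5·γ·B·N_γ·s_γ = 0.5 × 11.49 × 4.05 × 9.32 × 0.8 = 173.48 kPa
q_ult = 418.6 + 173.48 = 592.08 kPa.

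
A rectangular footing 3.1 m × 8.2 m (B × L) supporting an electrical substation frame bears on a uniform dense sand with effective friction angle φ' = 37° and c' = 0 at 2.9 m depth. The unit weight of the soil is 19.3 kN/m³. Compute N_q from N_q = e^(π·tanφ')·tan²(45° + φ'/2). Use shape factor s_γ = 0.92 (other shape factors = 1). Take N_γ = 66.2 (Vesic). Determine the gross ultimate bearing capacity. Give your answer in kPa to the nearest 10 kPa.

q_ult ≈ 4220 kPa

tan37° = 0.7536, so N_q = e^(π×0.7536)·tan²(63.5°) = 10.669 × 4.023 = 42.92.
Overburden at base level: q = 19.3 × 2.9 = 55.97 kPa.
Surcharge term q·N_q = 55.97 × 42.92 = 2402.2 kPa; self-weight term 0.5·γ·B·N_γ·s_γ = 0.5 × 19.3 × 3.1 × 66.2 × 0.92 = 1821.9 kPa.
q_ult = 2402.2 + 1821.9 = 4224.2 kPa.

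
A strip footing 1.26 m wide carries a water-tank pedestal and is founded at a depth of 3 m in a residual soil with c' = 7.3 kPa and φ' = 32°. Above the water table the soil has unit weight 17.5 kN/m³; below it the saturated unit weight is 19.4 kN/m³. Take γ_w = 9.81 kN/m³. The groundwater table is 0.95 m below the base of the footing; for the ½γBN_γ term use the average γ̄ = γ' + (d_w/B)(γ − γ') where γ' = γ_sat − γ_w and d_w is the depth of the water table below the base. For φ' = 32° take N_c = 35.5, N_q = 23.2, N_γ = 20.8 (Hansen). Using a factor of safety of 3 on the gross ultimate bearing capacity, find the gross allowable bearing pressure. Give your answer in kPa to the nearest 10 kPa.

q_all ≈ 560 kPa

Overburden at base level: q = 17.5 × 3 = 52.5 kPa.
The water table is 0.95 m below the base (< B = 1.26 m), so the ½γBN_γ term uses γ̄ = γ' + (d_w/B)(γ − γ') = 9.59 + (0.95/1.26)(17.5 − 9.59) = 15.554 kN/m³.
Cohesion term c·N_c = 7.3 × 35.5 = 259.15 kPa; surcharge term q·N_q = 52.5 × 23.2 = 1218 kPa; self-weight term 0.5·γ·B·N_γ = 0.5 × 15.554 × 1.26 × 20.8 = 203.82 kPa.
q_ult = 259.15 + 1218 + 203.82 = 1681 kPa.
q_all = 1681 / 3 = 560.32 kPa.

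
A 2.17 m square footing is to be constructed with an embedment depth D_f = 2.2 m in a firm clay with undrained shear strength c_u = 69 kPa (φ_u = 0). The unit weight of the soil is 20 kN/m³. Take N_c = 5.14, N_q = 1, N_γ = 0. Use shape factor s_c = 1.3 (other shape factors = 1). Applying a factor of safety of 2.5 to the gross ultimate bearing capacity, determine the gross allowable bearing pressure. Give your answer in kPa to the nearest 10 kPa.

Overburden at base level: q = 20 × 2.2 = 44 kPa.
Cohesion term c·N_c·s_c = 69 × 5.14 × 1.3 = 461.06 kPa; surcharge term q·N_q = 44 × 1 = 44 kPa.
q_ult = 461.06 + 44 = 505.06 kPa.
q_all = q_ult / FS = 505.06 / 2.5 = 202.02 kPa.

q_all ≈ 200 kPa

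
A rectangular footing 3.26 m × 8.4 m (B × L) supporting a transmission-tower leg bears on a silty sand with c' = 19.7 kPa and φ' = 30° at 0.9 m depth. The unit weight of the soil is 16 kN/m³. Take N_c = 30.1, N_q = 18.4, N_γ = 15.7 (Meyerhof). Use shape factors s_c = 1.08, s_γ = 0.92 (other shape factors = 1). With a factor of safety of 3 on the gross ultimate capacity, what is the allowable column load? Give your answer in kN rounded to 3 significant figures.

P_all ≈ 11700 kN

Overburden at base level: q = 16 × 0.9 = 14.4 kPa.
Cohesion term c·N_c·s_c = 19.7 × 30.1 × 1.08 = 640.41 kPa; surcharge term q·N_q = 14.4 × 18.4 = 264.96 kPa; self-weight term 0.5·γ·B·N_γ·s_γ = 0.5 × 16 × 3.26 × 15.7 × 0.92 = 376.7 kPa.
q_ult = 640.41 + 264.96 + 376.7 = 1282.1 kPa.
Gross allowable pressure q_all = 1282.1 / 3 = 427.36 kPa.
Footing area = 27.384 m², so allowable column load = 427.36 × 27.384 = 11703 kN.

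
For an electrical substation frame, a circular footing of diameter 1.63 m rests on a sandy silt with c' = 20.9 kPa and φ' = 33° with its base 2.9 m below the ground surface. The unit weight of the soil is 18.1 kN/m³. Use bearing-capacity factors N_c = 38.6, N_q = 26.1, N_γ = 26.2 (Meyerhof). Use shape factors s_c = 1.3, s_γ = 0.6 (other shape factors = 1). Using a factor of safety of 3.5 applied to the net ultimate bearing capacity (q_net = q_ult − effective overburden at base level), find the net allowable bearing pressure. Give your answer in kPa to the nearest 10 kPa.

q = γ·D_f = 18.1 × 2.9 = 52.49 kPa.
c·N_c·s_c = 20.9 × 38.6 × 1.3 = 1048.8 kPa
q·N_q = 52.49 × 26.1 = 1370 kPa
0.5·γ·B·N_γ·s_γ = 0.5 × 18.1 × 1.63 × 26.2 × 0.6 = 231.89 kPa
q_ult = 1048.8 + 1370 + 231.89 = 2650.6 kPa.
Net ultimate: q_net = 2650.6 − 52.49 = 2598.2 kPa.
q_all(net) = 2598.2 / 3.5 = 742.33 kPa.

q_all(net) ≈ 740 kPa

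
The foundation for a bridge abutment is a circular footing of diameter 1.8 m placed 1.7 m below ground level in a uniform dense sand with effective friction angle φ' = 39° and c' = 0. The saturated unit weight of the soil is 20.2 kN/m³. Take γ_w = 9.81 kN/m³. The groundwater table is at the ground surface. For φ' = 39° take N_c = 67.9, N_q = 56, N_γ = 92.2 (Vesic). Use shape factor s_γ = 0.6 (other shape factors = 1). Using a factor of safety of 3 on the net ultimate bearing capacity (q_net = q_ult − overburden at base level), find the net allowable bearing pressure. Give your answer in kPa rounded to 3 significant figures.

q_all(net) ≈ 496 kPa

γ' = 20.2 − 9.81 = 10.39 kN/m³ (submerged throughout). q = 10.39 × 1.7 = 17.663 kPa; the same γ' applies in the ½γBN_γ term.
q·N_q = 17.663 × 56 = 989.13 kPa
0.5·γ·B·N_γ·s_γ = 0.5 × 10.39 × 1.8 × 92.2 × 0.6 = 517.3 kPa
q_ult = 989.13 + 517.3 = 1506.4 kPa.
q_net = 1506.4 − 17.663 = 1488.8 kPa.
q_all(net) = 1488.8 / 3 = 496.25 kPa.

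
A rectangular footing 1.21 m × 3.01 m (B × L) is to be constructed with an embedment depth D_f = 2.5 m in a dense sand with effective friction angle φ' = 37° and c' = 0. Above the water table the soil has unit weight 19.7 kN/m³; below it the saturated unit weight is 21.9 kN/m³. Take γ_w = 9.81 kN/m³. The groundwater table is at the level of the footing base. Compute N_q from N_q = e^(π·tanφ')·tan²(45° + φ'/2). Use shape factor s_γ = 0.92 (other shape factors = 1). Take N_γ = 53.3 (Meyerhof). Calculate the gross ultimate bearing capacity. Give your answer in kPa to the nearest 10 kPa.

tan37° = 0.7536, so N_q = e^(π×0.7536)·tan²(63.5°) = 10.669 × 4.023 = 42.92.
Effective surcharge at the founding depth q = γ·D_f = 19.7 × 2.5 = 49.25 kPa.
The water table coincides with the base, so in the self-weight term γ → γ' = 12.09 kN/m³.
q_ult = q·N_q + 0.5·γ·B·N_γ·s_γ
     = 49.25 × 42.92 + 0.5 × 12.09 × 1.21 × 53.3 × 0.92
     = 2113.8 + 358.67 = 2472.5 kPa.

q_ult ≈ 2470 kPa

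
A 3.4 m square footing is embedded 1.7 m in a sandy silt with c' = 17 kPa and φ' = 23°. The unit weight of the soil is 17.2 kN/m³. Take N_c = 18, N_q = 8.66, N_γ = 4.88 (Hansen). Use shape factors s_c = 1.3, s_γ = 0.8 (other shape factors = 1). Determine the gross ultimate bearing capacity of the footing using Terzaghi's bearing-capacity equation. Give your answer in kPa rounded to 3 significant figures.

q_ult ≈ 765 kPa

q = γ·D_f = 17.2 × 1.7 = 29.24 kPa.
c·N_c·s_c = 17 × 18 × 1.3 = 397.8 kPa
q·N_q = 29.24 × 8.66 = 253.22 kPa
0.5·γ·B·N_γ·s_γ = 0.5 × 17.2 × 3.4 × 4.88 × 0.8 = 114.15 kPa
q_ult = 397.8 + 253.22 + 114.15 = 765.17 kPa.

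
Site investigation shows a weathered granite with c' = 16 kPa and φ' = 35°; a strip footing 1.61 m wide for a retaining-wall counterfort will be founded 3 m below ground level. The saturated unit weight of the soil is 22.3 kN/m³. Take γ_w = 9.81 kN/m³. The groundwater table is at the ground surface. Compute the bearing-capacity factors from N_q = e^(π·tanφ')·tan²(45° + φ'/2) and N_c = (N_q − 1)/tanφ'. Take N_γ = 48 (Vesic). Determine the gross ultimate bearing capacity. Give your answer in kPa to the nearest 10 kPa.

q_ult ≈ 2470 kPa

tan35° = 0.7002, so N_q = e^(π×0.7002)·tan²(62.5°) = 9.023 × 3.69 = 33.3.
N_c = (33.3 − 1)/tan35° = 46.12.
With the water table at the surface the whole profile is submerged: γ' = 22.3 − 9.81 = 12.49 kN/m³, so q = γ'·D_f = 37.47 kPa; the same γ' applies in the ½γBN_γ term.
q_ult = c·N_c + q·N_q + 0.5·γ·B·N_γ
     = 16 × 46.124 + 37.47 × 33.296 + 0.5 × 12.49 × 1.61 × 48
     = 737.98 + 1247.6 + 482.61 = 2468.2 kPa.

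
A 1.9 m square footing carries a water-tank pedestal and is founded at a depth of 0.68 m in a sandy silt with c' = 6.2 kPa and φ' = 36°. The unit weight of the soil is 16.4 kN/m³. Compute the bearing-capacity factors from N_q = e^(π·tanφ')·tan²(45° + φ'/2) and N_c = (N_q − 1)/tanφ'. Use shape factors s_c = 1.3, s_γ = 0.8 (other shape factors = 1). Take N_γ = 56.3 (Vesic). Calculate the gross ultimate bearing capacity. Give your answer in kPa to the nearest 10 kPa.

q_ult ≈ 1530 kPa

tan36° = 0.7265, so N_q = e^(π×0.7265)·tan²(63°) = 9.801 × 3.852 = 37.75.
N_c = (37.75 − 1)/tan36° = 50.59.
Effective surcharge at the founding depth q = γ·D_f = 16.4 × 0.68 = 11.152 kPa.
q_ult = c·N_c·s_c + q·N_q + 0.5·γ·B·N_γ·s_γ
     = 6.2 × 50.585 × 1.3 + 11.152 × 37.752 + 0.5 × 16.4 × 1.9 × 56.3 × 0.8
     = 407.72 + 421.02 + 701.72 = 1530.5 kPa.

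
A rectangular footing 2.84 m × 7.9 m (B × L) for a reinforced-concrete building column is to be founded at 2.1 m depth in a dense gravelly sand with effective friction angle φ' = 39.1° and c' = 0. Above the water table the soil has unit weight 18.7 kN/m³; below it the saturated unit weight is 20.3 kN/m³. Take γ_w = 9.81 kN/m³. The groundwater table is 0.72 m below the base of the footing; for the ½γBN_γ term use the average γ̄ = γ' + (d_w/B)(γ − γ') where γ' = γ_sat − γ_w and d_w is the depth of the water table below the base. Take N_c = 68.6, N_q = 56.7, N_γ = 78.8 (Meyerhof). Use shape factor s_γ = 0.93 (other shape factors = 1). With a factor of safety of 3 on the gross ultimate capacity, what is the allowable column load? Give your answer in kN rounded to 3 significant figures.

Effective surcharge at the founding depth q = γ·D_f = 18.7 × 2.1 = 39.27 kPa.
With d_w = 0.72 m < B, γ̄ = 10.49 + (0.72/2.84) × (18.7 − 10.49) = 12.571 kN/m³.
q_ult = q·N_q + 0.5·γ·B·N_γ·s_γ
     = 39.27 × 56.7 + 0.5 × 12.571 × 2.84 × 78.8 × 0.93
     = 2226.6 + 1308.2 = 3534.8 kPa.
Gross allowable pressure q_all = 3534.8 / 3 = 1178.3 kPa.
Footing area = 22.436 m², so allowable column load = 1178.3 × 22.436 = 26436 kN.

P_all ≈ 26400 kN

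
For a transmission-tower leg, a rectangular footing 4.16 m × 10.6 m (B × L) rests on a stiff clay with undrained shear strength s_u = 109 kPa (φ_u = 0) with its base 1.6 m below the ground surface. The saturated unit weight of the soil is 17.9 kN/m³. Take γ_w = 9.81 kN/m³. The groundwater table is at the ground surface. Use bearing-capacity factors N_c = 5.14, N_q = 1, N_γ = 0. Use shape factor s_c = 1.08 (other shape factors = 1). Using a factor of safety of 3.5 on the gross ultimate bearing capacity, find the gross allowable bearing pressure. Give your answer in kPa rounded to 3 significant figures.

q_all ≈ 177 kPa

γ' = 17.9 − 9.81 = 8.09 kN/m³ (submerged throughout). q = 8.09 × 1.6 = 12.944 kPa.
c·N_c·s_c = 109 × 5.14 × 1.08 = 605.08 kPa
q·N_q = 12.944 × 1 = 12.944 kPa
q_ult = 605.08 + 12.944 = 618.02 kPa.
q_all = 618.02 / 3.5 = 176.58 kPa.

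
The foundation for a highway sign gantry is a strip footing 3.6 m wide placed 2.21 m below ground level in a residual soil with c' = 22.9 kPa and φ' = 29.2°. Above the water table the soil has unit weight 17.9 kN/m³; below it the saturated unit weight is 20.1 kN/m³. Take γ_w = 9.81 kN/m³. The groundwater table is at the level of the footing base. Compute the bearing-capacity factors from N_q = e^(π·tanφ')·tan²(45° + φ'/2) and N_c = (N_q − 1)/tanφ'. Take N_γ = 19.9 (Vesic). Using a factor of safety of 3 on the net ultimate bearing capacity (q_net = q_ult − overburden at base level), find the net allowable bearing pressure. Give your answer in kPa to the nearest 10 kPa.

q_all(net) ≈ 550 kPa

N_q = e^(π·tan29.2°)·tan²(59.6°) = 16.82; N_c = (N_q − 1)/tanφ' = 28.3.
q = γ·D_f = 17.9 × 2.21 = 39.559 kPa.
For the ½γBN_γ term take γ' = 20.1 − 9.81 = 10.29 kN/m³ (soil below base is submerged).
c·N_c = 22.9 × 28.298 = 648.02 kPa
q·N_q = 39.559 × 16.815 = 665.19 kPa
0.5·γ·B·N_γ = 0.5 × 10.29 × 3.6 × 19.9 = 368.59 kPa
q_ult = 648.02 + 665.19 + 368.59 = 1681.8 kPa.
q_net = 1681.8 − 39.559 = 1642.2 kPa.
q_all(net) = 1642.2 / 3 = 547.41 kPa.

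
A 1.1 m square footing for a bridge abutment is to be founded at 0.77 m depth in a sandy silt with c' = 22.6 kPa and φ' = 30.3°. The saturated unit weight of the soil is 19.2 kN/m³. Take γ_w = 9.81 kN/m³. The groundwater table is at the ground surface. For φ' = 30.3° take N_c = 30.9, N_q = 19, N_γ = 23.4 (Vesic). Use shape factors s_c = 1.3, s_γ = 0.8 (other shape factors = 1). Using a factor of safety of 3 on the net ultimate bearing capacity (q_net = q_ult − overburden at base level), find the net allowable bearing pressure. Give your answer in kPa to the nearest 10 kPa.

Water table at ground surface, so effective unit weight γ' = 19.2 − 9.81 = 9.39 kN/m³ is used throughout; overburden q = 9.39 × 0.77 = 7.2303 kPa; the same γ' applies in the ½γBN_γ term.
Cohesion term c·N_c·s_c = 22.6 × 30.9 × 1.3 = 907.84 kPa; surcharge term q·N_q = 7.2303 × 19 = 137.38 kPa; self-weight term 0.5·γ·B·N_γ·s_γ = 0.5 × 9.39 × 1.1 × 23.4 × 0.8 = 96.679 kPa.
q_ult = 907.84 + 137.38 + 96.679 = 1141.9 kPa.
q_net = 1141.9 − 7.2303 = 1134.7 kPa.
q_all(net) = 1134.7 / 3 = 378.22 kPa.

q_all(net) ≈ 380 kPa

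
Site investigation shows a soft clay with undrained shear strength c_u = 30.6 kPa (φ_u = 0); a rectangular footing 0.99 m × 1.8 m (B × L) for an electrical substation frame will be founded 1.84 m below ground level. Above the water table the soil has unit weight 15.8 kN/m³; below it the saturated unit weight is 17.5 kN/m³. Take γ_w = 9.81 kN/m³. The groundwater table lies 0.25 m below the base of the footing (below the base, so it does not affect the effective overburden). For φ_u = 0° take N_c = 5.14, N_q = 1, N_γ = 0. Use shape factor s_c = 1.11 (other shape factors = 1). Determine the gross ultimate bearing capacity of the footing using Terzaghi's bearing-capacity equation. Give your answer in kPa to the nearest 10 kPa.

q_ult ≈ 200 kPa

Effective surcharge at the founding depth q = γ·D_f = 15.8 × 1.84 = 29.072 kPa.
q_ult = c·N_c·s_c + q·N_q
     = 30.6 × 5.14 × 1.11 + 29.072 × 1
     = 174.59 + 29.072 = 203.66 kPa.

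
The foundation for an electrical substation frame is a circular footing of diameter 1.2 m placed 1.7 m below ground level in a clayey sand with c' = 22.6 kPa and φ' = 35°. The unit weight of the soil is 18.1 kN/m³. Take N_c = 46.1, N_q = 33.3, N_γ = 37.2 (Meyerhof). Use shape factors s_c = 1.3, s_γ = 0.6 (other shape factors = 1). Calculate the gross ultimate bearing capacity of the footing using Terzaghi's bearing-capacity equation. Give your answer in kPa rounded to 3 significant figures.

q_ult ≈ 2620 kPa

q = γ·D_f = 18.1 × 1.7 = 30.77 kPa.
c·N_c·s_c = 22.6 × 46.1 × 1.3 = 1354.4 kPa
q·N_q = 30.77 × 33.3 = 1024.6 kPa
0.5·γ·B·N_γ·s_γ = 0.5 × 18.1 × 1.2 × 37.2 × 0.6 = 242.4 kPa
q_ult = 1354.4 + 1024.6 + 242.4 = 2621.5 kPa.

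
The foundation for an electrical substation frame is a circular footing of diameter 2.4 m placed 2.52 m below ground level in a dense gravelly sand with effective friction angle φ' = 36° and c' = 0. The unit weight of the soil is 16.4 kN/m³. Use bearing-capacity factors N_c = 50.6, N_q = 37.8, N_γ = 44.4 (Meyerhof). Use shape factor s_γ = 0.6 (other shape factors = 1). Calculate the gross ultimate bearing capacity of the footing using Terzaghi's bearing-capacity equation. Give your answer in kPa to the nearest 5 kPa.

Overburden at base level: q = 16.4 × 2.52 = 41.328 kPa.
Surcharge term q·N_q = 41.328 × 37.8 = 1562.2 kPa; self-weight term 0.5·γ·B·N_γ·s_γ = 0.5 × 16.4 × 2.4 × 44.4 × 0.6 = 524.28 kPa.
q_ult = 1562.2 + 524.28 = 2086.5 kPa.

q_ult ≈ 2085 kPa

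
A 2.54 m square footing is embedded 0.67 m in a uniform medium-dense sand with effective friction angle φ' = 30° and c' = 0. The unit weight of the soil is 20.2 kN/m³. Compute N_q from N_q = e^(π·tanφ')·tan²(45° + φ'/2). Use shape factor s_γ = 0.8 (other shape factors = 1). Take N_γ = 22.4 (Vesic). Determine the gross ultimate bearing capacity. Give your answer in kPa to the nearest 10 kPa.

tan30° = 0.5774, so N_q = e^(π×0.5774)·tan²(60°) = 6.134 × 3.0 = 18.4.
Overburden at base level: q = 20.2 × 0.67 = 13.534 kPa.
Surcharge term q·N_q = 13.534 × 18.401 = 249.04 kPa; self-weight term 0.5·γ·B·N_γ·s_γ = 0.5 × 20.2 × 2.54 × 22.4 × 0.8 = 459.72 kPa.
q_ult = 249.04 + 459.72 = 708.76 kPa.

q_ult ≈ 710 kPa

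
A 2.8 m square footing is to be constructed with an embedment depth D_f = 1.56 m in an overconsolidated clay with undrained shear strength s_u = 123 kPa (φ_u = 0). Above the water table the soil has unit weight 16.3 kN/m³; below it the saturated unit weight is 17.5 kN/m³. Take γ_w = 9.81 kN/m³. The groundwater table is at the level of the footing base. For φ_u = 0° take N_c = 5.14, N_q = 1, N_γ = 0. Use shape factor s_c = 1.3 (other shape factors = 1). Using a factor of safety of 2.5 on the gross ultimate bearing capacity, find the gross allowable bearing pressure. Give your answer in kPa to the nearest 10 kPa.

Overburden at base level: q = 16.3 × 1.56 = 25.428 kPa.
Cohesion term c·N_c·s_c = 123 × 5.14 × 1.3 = 821.89 kPa; surcharge term q·N_q = 25.428 × 1 = 25.428 kPa.
q_ult = 821.89 + 25.428 = 847.31 kPa.
q_all = 847.31 / 2.5 = 338.93 kPa.

q_all ≈ 340 kPa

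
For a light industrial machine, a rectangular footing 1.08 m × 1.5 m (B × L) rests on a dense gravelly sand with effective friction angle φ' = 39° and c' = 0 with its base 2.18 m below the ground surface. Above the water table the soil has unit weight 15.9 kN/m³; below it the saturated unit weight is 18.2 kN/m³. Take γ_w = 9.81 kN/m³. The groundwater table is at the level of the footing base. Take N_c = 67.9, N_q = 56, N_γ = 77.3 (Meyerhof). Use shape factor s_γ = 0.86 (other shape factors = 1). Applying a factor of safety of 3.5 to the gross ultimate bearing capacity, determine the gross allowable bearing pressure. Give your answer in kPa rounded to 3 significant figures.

q = γ·D_f = 15.9 × 2.18 = 34.662 kPa.
For the ½γBN_γ term take γ' = 18.2 − 9.81 = 8.39 kN/m³ (soil below base is submerged).
q·N_q = 34.662 × 56 = 1941.1 kPa
0.5·γ·B·N_γ·s_γ = 0.5 × 8.39 × 1.08 × 77.3 × 0.86 = 301.19 kPa
q_ult = 1941.1 + 301.19 = 2242.3 kPa.
q_all = q_ult / FS = 2242.3 / 3.5 = 640.64 kPa.

q_all ≈ 641 kPa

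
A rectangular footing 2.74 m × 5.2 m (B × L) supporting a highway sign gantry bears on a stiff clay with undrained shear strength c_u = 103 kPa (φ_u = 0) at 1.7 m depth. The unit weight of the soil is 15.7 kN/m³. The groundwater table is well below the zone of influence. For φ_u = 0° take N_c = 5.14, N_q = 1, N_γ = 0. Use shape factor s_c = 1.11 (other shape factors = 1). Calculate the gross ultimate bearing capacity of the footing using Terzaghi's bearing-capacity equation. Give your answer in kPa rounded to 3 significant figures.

q = γ·D_f = 15.7 × 1.7 = 26.69 kPa.
c·N_c·s_c = 103 × 5.14 × 1.11 = 587.66 kPa
q·N_q = 26.69 × 1 = 26.69 kPa
q_ult = 587.66 + 26.69 = 614.35 kPa.

q_ult ≈ 614 kPa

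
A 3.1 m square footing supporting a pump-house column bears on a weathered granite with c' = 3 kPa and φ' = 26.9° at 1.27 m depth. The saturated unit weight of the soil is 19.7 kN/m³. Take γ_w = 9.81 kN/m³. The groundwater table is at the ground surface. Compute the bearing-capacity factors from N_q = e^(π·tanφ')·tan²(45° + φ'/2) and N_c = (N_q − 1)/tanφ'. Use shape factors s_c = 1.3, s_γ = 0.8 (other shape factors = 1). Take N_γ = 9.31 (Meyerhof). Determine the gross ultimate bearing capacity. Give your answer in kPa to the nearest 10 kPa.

q_ult ≈ 370 kPa

tan26.9° = 0.5073, so N_q = e^(π×0.5073)·tan²(58.45°) = 4.923 × 2.653 = 13.06.
N_c = (13.06 − 1)/tan26.9° = 23.77.
With the water table at the surface the whole profile is submerged: γ' = 19.7 − 9.81 = 9.89 kN/m³, so q = γ'·D_f = 12.56 kPa; the same γ' applies in the ½γBN_γ term.
q_ult = c·N_c·s_c + q·N_q + 0.5·γ·B·N_γ·s_γ
     = 3 × 23.766 × 1.3 + 12.56 × 13.057 + 0.5 × 9.89 × 3.1 × 9.31 × 0.8
     = 92.687 + 164 + 114.17 = 370.86 kPa.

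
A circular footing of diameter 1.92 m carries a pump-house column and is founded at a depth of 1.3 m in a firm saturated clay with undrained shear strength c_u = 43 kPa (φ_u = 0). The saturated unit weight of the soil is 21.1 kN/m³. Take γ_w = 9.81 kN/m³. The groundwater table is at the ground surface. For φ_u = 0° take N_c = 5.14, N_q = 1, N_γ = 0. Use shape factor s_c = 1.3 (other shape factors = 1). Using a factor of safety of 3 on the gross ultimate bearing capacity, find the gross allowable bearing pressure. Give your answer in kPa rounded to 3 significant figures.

q_all ≈ 101 kPa

With the water table at the surface the whole profile is submerged: γ' = 21.1 − 9.81 = 11.29 kN/m³, so q = γ'·D_f = 14.677 kPa.
q_ult = c·N_c·s_c + q·N_q
     = 43 × 5.14 × 1.3 + 14.677 × 1
     = 287.33 + 14.677 = 302 kPa.
q_all = 302 / 3 = 100.67 kPa.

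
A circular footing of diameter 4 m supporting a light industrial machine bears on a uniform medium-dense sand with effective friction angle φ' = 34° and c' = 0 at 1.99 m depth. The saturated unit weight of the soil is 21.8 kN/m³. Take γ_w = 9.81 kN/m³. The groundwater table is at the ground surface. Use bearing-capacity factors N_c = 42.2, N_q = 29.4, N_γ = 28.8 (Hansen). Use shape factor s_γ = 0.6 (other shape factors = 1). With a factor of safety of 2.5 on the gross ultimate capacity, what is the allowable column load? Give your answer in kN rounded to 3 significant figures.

P_all ≈ 5610 kN

γ' = 21.8 − 9.81 = 11.99 kN/m³ (submerged throughout). q = 11.99 × 1.99 = 23.86 kPa; the same γ' applies in the ½γBN_γ term.
q·N_q = 23.86 × 29.4 = 701.49 kPa
0.5·γ·B·N_γ·s_γ = 0.5 × 11.99 × 4 × 28.8 × 0.6 = 414.37 kPa
q_ult = 701.49 + 414.37 = 1115.9 kPa.
Gross allowable pressure q_all = 1115.9 / 2.5 = 446.34 kPa.
Footing area = 12.5664 m², so allowable column load = 446.34 × 12.5664 = 5608.9 kN.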